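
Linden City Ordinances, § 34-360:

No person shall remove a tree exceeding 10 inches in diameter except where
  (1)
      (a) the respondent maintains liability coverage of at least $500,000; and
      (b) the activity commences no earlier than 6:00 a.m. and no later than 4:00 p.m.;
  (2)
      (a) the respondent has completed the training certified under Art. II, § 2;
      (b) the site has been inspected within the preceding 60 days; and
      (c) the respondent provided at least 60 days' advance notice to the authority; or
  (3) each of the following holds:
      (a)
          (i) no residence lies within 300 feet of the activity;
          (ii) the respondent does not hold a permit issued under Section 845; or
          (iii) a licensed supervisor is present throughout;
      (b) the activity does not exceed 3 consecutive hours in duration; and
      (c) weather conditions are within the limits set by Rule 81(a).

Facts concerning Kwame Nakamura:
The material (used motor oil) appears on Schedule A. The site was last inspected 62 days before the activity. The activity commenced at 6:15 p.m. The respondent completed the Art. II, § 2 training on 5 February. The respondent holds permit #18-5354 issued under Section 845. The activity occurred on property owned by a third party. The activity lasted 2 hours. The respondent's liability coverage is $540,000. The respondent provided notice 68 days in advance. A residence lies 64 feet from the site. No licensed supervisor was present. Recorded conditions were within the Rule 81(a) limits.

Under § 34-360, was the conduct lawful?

No — unlawful.

(a) coverage ≥ $500,000 — met.
(b) start within hours — not met.
(1) = T AND F = false.
(a) training certified — satisfied.
(b) site inspected — fails.
(c) ≥60 days' notice — holds.
(2) = T AND F AND T = false.
(i) no residence in 300 ft — not met.
(ii) not (holds permit) — not satisfied.
(iii) supervisor present — fails.
(a) = F OR F OR F = false.
(b) ≤ 3 hrs duration — met.
(c) weather ok — met.
(3) = F AND T AND T = false.
So Overall is not satisfied (F OR F OR F).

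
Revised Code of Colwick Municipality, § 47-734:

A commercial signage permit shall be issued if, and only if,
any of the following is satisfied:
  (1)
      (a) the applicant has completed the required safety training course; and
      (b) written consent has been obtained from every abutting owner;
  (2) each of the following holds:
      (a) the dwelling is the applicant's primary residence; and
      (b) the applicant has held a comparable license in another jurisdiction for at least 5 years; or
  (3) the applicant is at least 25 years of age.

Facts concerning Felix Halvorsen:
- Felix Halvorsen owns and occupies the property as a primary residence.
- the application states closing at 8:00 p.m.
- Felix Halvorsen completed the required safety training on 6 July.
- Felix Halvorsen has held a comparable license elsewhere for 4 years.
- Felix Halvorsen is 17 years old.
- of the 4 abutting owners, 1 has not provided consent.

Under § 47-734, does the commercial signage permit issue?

(a) safety training — satisfied.
(b) all abutters consent — fails.
(1) = T AND F = false.
(a) primary residence — met.
(b) prior license ≥ 5 yr — not satisfied.
(2): T AND F → false.
(3) age ≥ 25 — fails.
Overall = F OR F OR F = false.

No — denied.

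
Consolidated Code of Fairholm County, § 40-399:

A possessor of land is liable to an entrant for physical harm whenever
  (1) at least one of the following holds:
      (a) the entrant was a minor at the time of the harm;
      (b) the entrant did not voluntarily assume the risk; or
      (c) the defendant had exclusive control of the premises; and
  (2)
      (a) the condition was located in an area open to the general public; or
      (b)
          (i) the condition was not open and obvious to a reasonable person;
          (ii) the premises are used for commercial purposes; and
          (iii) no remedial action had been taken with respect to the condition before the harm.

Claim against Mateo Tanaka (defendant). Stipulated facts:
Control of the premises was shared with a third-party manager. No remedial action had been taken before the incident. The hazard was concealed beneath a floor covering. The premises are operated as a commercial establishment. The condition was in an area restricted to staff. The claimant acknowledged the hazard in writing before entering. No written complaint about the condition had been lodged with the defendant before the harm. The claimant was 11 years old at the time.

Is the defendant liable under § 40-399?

Yes — liable.

(a) entrant a minor — holds.
(b) no assumed risk — fails.
(c) exclusive control — not satisfied.
So (1) is satisfied (T OR F OR F).
(a) public area — fails.
(i) not open/obvious — satisfied.
(ii) commercial use — satisfied.
(iii) no remedial action — met.
So (b) is satisfied (T AND T AND T).
(2) = F OR T = true.
Overall = T AND T = true.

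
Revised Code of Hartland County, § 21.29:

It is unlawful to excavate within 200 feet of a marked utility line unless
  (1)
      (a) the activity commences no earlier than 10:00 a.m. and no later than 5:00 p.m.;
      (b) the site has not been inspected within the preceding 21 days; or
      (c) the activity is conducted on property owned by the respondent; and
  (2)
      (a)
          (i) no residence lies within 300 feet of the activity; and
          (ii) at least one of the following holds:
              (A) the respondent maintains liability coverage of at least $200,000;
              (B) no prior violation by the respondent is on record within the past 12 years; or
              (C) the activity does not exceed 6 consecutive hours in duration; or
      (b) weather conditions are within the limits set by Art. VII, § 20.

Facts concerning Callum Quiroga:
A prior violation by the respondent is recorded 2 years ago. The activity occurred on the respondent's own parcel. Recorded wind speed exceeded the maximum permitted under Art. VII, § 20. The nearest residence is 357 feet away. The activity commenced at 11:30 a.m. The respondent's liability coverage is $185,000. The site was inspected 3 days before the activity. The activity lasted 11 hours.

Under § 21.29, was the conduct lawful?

(a) start within hours — holds.
(b) not (site inspected) — fails.
(c) own property — holds.
(1): T OR F OR T → true.
(i) no residence in 300 ft — met.
(A) coverage ≥ $200,000 — fails.
(B) no prior violation — not satisfied.
(C) ≤ 6 hrs duration — not met.
(ii) = F OR F OR F = false.
(a) = T AND F = false.
(b) weather ok — not met.
So (2) is not satisfied (F OR F).
So Overall is not satisfied (T AND F).

No — unlawful.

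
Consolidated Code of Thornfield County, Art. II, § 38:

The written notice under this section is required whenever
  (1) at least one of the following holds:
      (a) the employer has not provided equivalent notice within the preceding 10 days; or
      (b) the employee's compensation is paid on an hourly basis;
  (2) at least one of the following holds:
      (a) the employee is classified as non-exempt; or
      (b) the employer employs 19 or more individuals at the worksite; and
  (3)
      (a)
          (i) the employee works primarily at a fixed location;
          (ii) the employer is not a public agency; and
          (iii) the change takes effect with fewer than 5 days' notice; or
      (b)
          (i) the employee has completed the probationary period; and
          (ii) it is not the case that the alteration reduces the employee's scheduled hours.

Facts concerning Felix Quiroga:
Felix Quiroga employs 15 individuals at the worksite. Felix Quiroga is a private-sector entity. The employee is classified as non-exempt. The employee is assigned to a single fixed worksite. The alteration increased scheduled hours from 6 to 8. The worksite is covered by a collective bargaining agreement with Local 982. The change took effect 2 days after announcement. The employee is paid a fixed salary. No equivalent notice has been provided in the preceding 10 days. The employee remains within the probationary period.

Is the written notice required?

Yes — required.

(a) no recent notice — holds.
(b) hourly-paid — not met.
(1): T OR F → true.
(a) non-exempt — satisfied.
(b) ≥ 19 at site — not met.
So (2) is satisfied (T OR F).
(i) fixed location — holds.
(ii) not (public agency) — holds.
(iii) < 5 days' notice — met.
(a): T AND T AND T → true.
(i) past probation — not satisfied.
(ii) not (hours reduced) — met.
So (b) is not satisfied (F AND T).
(3): T OR F → true.
So Overall is satisfied (T AND T AND T).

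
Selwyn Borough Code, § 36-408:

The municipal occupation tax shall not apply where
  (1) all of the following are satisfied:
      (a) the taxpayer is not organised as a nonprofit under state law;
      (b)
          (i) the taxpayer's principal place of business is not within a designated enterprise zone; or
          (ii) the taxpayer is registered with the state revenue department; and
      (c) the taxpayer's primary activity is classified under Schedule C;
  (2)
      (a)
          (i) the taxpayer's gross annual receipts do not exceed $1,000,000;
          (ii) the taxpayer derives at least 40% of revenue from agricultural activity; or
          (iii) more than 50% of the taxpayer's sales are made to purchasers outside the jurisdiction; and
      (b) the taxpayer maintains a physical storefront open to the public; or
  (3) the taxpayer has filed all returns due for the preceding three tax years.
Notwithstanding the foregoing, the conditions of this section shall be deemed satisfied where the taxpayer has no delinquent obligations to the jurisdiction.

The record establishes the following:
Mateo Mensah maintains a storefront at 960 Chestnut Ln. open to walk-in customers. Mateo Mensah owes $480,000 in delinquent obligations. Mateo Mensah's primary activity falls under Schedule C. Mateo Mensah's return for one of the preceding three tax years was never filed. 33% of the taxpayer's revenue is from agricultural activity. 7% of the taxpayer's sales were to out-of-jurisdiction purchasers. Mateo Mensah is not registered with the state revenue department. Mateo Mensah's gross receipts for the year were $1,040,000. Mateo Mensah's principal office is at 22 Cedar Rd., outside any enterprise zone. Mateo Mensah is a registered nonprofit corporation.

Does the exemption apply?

No — not exempt.

(a) not (nonprofit) — fails.
(i) not (in enterprise zone) — satisfied.
(ii) state-registered — not met.
(b) = T OR F = true.
(c) Schedule C activity — met.
(1): F AND T AND T → false.
(i) receipts ≤ $1,000,000 — not satisfied.
(ii) ≥40% agricultural — not met.
(iii) >50% out-of-jur. sales — not satisfied.
(a): F OR F OR F → false.
(b) has storefront — met.
(2): F AND T → false.
(3) returns current — not satisfied.
Overall = F OR F OR F = false.
Exception (no delinquency) — not satisfied.
Result: main false OR exception false → false.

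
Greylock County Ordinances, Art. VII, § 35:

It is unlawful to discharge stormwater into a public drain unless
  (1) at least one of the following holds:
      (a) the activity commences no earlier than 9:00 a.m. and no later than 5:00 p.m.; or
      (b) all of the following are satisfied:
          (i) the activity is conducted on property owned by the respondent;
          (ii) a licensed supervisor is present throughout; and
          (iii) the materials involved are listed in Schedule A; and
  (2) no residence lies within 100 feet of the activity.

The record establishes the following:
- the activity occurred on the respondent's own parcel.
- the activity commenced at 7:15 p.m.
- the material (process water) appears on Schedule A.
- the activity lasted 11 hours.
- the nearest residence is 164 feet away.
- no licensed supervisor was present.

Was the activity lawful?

No — unlawful.

(a) start within hours — not satisfied.
(i) own property — holds.
(ii) supervisor present — fails.
(iii) Schedule A material — met.
So (b) is not satisfied (T AND F AND T).
(1): F OR F → false.
(2) no residence in 100 ft — holds.
Overall = F AND T = false.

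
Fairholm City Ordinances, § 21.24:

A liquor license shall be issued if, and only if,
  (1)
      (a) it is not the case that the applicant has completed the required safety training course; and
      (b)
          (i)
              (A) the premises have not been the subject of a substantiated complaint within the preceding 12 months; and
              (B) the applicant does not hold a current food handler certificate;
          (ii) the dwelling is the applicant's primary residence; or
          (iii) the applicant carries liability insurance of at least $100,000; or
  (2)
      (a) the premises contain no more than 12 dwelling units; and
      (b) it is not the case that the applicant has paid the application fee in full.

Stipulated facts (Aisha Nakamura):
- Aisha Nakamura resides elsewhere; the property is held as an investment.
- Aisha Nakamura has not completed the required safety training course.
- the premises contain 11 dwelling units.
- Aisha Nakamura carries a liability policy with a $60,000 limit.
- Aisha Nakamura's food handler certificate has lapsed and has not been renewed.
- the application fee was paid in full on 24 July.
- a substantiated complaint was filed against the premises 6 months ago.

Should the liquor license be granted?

No — denied.

(a) not (safety training) — met.
(A) no complaint in 12 mo. — not met.
(B) not (food handler cert.) — satisfied.
So (i) is not satisfied (F AND T).
(ii) primary residence — not satisfied.
(iii) insurance ≥ $100,000 — not met.
So (b) is not satisfied (F OR F OR F).
So (1) is not satisfied (T AND F).
(a) ≤ 12 units — met.
(b) not (fee paid) — not satisfied.
(2) = T AND F = false.
Overall: F OR F → false.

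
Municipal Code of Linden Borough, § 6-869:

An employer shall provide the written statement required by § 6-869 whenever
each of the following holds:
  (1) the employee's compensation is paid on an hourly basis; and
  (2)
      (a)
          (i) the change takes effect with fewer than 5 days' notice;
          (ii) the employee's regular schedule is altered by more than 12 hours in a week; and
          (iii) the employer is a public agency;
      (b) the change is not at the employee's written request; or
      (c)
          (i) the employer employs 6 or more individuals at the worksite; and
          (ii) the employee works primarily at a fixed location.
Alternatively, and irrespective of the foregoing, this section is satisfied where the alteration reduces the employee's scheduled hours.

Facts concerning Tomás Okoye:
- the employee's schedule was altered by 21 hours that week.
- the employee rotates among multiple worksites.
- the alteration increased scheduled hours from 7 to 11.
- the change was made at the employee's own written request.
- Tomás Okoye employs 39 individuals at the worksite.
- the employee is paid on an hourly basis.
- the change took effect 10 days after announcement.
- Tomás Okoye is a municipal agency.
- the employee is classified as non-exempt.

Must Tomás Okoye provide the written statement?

No — not required.

(1) hourly-paid — met.
(i) < 5 days' notice — not satisfied.
(ii) schedule shift > 12h — satisfied.
(iii) public agency — holds.
(a) = F AND T AND T = false.
(b) not employee-requested — not met.
(i) ≥ 6 at site — met.
(ii) fixed location — fails.
(c): T AND F → false.
(2): F OR F OR F → false.
Overall: T AND F → false.
Exception (hours reduced) — not satisfied.
Result: main false OR exception false → false.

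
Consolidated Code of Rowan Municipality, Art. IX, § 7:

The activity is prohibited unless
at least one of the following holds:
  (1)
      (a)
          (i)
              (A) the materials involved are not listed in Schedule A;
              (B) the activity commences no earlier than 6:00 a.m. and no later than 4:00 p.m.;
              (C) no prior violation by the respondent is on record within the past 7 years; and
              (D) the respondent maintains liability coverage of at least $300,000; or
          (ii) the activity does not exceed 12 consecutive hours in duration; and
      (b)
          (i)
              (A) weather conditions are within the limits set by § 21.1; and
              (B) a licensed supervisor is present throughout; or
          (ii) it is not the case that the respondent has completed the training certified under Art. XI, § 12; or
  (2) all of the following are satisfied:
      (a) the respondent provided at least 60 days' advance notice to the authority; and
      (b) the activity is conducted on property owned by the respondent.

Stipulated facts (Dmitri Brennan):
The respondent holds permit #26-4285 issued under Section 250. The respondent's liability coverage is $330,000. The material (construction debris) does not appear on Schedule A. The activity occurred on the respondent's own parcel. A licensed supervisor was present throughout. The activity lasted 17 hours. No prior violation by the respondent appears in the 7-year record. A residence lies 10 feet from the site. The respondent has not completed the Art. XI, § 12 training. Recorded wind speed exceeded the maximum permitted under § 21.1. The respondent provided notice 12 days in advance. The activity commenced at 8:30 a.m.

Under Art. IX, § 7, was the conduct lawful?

Yes — lawful.

(A) not (Schedule A material) — met.
(B) start within hours — satisfied.
(C) no prior violation — met.
(D) coverage ≥ $300,000 — holds.
(i) = T AND T AND T AND T = true.
(ii) ≤ 12 hrs duration — not met.
(a) = T OR F = true.
(A) weather ok — fails.
(B) supervisor present — satisfied.
So (i) is not satisfied (F AND T).
(ii) not (training certified) — satisfied.
(b): F OR T → true.
(1): T AND T → true.
(a) ≥60 days' notice — fails.
(b) own property — holds.
(2) = F AND T = false.
Overall = T OR F = true.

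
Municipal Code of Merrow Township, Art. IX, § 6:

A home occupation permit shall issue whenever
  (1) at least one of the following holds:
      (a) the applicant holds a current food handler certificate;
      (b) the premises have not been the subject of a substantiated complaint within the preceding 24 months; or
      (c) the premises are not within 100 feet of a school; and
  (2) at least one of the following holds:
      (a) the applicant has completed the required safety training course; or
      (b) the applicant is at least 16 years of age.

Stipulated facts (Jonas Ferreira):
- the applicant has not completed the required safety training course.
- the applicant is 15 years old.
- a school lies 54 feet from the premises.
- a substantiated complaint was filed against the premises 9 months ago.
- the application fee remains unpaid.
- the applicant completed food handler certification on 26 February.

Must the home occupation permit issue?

No — denied.

(a) food handler cert. — holds.
(b) no complaint in 24 mo. — fails.
(c) ≥100 ft from school — fails.
(1) = T OR F OR F = true.
(a) safety training — fails.
(b) age ≥ 16 — not satisfied.
So (2) is not satisfied (F OR F).
Overall: T AND F → false.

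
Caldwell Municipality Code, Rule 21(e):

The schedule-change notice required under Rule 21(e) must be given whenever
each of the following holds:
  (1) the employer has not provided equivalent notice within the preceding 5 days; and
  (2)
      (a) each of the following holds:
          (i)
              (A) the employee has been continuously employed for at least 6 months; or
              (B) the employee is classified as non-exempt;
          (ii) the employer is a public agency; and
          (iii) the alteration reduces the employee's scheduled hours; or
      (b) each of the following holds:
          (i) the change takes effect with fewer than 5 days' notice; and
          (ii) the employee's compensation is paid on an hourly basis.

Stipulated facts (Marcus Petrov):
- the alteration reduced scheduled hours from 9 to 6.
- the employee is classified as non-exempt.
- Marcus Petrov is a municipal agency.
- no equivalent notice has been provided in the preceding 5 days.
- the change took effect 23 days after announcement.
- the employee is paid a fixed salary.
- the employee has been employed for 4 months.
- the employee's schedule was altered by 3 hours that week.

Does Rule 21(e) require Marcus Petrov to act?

Yes — required.

(1) no recent notice — met.
(A) tenure ≥ 6 mo. — fails.
(B) non-exempt — met.
So (i) is satisfied (F OR T).
(ii) public agency — holds.
(iii) hours reduced — met.
(a) = T AND T AND T = true.
(i) < 5 days' notice — not satisfied.
(ii) hourly-paid — fails.
(b): F AND F → false.
(2) = T OR F = true.
Overall = T AND T = true.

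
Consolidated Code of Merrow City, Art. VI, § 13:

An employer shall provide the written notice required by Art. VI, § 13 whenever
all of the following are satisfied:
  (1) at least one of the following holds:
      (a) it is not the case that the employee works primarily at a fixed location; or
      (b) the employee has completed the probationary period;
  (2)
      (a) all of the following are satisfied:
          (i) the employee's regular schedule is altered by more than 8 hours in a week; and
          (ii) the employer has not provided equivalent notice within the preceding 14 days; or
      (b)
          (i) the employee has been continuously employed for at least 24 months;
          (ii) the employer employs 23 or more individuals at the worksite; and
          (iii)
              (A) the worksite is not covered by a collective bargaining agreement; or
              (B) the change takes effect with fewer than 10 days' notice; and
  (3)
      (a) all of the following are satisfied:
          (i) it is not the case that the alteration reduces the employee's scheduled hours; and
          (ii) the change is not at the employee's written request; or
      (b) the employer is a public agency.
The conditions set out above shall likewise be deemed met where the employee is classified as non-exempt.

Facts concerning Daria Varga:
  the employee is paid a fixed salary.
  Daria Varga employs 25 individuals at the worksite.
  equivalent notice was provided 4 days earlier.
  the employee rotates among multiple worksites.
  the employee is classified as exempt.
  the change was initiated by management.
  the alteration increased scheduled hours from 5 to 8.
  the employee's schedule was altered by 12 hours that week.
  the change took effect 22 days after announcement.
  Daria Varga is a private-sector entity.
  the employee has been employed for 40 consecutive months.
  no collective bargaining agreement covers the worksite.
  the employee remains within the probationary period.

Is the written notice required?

(a) not (fixed location) — met.
(b) past probation — not satisfied.
So (1) is satisfied (T OR F).
(i) schedule shift > 8h — met.
(ii) no recent notice — not satisfied.
(a): T AND F → false.
(i) tenure ≥ 24 mo. — holds.
(ii) ≥ 23 at site — satisfied.
(A) no CBA — holds.
(B) < 10 days' notice — fails.
(iii) = T OR F = true.
(b): T AND T AND T → true.
So (2) is satisfied (F OR T).
(i) not (hours reduced) — holds.
(ii) not employee-requested — holds.
(a): T AND T → true.
(b) public agency — not satisfied.
(3): T OR F → true.
Overall = T AND T AND T = true.
Exception (non-exempt) — not satisfied.
Result: main true OR exception false → true.

Yes — required.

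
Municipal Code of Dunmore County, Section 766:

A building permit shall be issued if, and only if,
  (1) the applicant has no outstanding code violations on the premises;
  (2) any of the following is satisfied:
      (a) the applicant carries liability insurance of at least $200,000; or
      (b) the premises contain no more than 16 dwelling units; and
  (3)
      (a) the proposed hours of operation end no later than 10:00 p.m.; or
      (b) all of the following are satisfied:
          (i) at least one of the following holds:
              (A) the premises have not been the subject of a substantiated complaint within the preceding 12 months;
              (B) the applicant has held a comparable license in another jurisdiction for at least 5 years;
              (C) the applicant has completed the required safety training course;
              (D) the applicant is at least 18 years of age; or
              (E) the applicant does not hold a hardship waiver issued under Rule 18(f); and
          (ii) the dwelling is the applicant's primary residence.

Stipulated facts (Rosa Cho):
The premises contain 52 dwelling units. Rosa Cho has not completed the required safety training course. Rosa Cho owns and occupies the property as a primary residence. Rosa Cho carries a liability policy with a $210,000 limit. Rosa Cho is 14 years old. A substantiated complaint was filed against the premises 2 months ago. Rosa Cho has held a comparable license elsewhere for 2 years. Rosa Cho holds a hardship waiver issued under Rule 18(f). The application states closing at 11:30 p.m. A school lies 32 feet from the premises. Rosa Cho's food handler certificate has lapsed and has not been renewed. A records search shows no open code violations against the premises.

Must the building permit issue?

(1) no code violations — holds.
(a) insurance ≥ $200,000 — holds.
(b) ≤ 16 units — not satisfied.
(2): T OR F → true.
(a) closes by 10 p.m. — fails.
(A) no complaint in 12 mo. — fails.
(B) prior license ≥ 5 yr — fails.
(C) safety training — not satisfied.
(D) age ≥ 18 — not satisfied.
(E) not (hardship waiver) — fails.
(i): F OR F OR F OR F OR F → false.
(ii) primary residence — satisfied.
(b) = F AND T = false.
So (3) is not satisfied (F OR F).
So Overall is not satisfied (T AND T AND F).

No — denied.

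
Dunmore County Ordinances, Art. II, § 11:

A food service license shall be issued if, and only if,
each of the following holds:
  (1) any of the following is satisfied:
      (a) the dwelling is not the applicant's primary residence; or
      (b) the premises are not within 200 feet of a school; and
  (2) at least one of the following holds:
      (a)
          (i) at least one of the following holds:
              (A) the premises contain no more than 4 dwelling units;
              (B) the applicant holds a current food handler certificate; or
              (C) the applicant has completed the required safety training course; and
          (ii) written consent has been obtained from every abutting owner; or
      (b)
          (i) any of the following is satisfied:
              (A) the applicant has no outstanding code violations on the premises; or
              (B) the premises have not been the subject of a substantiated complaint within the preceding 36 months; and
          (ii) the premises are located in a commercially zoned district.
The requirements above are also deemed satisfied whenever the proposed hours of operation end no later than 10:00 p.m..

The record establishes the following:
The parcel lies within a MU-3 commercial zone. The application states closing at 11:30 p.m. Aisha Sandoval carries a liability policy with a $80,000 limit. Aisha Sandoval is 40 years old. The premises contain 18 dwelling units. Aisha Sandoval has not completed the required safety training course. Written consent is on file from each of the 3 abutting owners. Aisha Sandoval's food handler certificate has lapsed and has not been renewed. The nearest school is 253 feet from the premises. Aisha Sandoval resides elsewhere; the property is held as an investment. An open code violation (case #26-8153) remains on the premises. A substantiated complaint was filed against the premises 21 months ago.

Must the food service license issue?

No — denied.

(a) not (primary residence) — met.
(b) ≥200 ft from school — holds.
(1): T OR T → true.
(A) ≤ 4 units — not satisfied.
(B) food handler cert. — not met.
(C) safety training — not satisfied.
(i): F OR F OR F → false.
(ii) all abutters consent — satisfied.
(a) = F AND T = false.
(A) no code violations — fails.
(B) no complaint in 36 mo. — not met.
(i): F OR F → false.
(ii) commercially zoned — satisfied.
(b) = F AND T = false.
(2): F OR F → false.
So Overall is not satisfied (T AND F).
Exception (closes by 10 p.m.) — not satisfied.
Result: main false OR exception false → false.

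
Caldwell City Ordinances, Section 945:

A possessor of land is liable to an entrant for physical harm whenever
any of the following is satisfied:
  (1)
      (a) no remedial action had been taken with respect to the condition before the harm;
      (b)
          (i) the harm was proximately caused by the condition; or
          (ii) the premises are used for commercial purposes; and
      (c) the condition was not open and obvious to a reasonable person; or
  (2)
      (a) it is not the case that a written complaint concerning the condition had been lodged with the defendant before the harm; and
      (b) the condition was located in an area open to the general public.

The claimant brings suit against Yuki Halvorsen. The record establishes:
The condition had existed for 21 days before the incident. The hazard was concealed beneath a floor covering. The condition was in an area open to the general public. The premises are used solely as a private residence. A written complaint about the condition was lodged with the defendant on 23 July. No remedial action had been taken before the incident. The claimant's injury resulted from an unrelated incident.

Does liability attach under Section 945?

(a) no remedial action — satisfied.
(i) proximate cause — not met.
(ii) commercial use — not met.
(b) = F OR F = false.
(c) not open/obvious — met.
(1): T AND F AND T → false.
(a) not (complaint lodged) — fails.
(b) public area — met.
(2): F AND T → false.
So Overall is not satisfied (F OR F).

No — not liable.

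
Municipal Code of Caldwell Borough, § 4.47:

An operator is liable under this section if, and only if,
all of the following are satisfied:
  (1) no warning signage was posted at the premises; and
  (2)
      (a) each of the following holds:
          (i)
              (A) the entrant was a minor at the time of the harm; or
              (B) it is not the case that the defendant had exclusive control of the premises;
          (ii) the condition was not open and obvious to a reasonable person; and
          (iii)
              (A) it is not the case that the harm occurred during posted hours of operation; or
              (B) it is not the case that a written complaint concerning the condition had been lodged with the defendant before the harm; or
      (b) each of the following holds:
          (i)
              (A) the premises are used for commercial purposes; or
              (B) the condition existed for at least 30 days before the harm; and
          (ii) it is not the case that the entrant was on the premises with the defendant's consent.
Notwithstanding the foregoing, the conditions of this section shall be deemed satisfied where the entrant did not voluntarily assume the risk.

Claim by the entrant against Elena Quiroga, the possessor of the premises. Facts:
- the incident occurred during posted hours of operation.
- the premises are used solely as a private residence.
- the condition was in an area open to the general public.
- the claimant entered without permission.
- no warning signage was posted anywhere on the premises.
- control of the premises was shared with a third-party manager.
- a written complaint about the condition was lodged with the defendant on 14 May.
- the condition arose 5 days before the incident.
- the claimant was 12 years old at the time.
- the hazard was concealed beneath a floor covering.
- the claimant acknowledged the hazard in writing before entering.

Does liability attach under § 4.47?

No — not liable.

(1) no signage posted — satisfied.
(A) entrant a minor — holds.
(B) not (exclusive control) — satisfied.
(i) = T OR T = true.
(ii) not open/obvious — holds.
(A) not (during posted hours) — fails.
(B) not (complaint lodged) — not satisfied.
So (iii) is not satisfied (F OR F).
(a) = T AND T AND F = false.
(A) commercial use — not satisfied.
(B) condition ≥30 days old — fails.
So (i) is not satisfied (F OR F).
(ii) not (consent to enter) — met.
(b): F AND T → false.
(2): F OR F → false.
Overall: T AND F → false.
Exception (no assumed risk) — not satisfied.
Result: main false OR exception false → false.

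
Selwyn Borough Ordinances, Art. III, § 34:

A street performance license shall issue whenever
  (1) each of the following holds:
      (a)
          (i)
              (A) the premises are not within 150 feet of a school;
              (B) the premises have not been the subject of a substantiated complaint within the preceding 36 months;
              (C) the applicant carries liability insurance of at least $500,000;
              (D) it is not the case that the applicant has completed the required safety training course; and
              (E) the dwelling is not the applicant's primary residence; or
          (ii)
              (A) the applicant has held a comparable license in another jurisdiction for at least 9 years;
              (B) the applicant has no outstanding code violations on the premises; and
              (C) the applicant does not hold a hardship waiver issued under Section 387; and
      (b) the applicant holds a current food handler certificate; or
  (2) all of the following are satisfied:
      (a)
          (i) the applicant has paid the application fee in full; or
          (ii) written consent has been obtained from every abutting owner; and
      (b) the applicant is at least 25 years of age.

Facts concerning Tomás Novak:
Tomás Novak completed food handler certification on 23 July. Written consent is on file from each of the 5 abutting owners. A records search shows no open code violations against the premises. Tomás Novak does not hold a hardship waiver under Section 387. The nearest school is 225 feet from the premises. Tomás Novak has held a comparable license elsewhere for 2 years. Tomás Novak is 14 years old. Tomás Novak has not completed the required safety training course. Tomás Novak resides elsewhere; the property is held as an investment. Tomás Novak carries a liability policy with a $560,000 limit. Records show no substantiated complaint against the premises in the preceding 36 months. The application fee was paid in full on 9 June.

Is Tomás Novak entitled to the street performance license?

Yes — granted.

(A) ≥150 ft from school — holds.
(B) no complaint in 36 mo. — satisfied.
(C) insurance ≥ $500,000 — satisfied.
(D) not (safety training) — satisfied.
(E) not (primary residence) — satisfied.
(i) = T AND T AND T AND T AND T = true.
(A) prior license ≥ 9 yr — not satisfied.
(B) no code violations — met.
(C) not (hardship waiver) — holds.
So (ii) is not satisfied (F AND T AND T).
(a) = T OR F = true.
(b) food handler cert. — holds.
(1) = T AND T = true.
(i) fee paid — met.
(ii) all abutters consent — met.
(a) = T OR T = true.
(b) age ≥ 25 — fails.
So (2) is not satisfied (T AND F).
Overall: T OR F → true.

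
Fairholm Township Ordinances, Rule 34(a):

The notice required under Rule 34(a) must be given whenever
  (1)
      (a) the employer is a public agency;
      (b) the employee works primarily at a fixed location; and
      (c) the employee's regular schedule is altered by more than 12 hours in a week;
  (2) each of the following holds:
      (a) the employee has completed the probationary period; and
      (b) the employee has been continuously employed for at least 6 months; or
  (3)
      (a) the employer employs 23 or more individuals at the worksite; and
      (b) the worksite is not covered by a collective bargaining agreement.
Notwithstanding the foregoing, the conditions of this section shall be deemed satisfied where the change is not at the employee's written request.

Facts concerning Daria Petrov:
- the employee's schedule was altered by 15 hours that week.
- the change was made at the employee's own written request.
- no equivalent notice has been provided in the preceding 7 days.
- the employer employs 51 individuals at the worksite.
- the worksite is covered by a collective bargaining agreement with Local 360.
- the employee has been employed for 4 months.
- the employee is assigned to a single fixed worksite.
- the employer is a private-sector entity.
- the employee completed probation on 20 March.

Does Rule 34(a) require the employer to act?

(a) public agency — not met.
(b) fixed location — satisfied.
(c) schedule shift > 12h — satisfied.
(1): F AND T AND T → false.
(a) past probation — met.
(b) tenure ≥ 6 mo. — not satisfied.
(2) = T AND F = false.
(a) ≥ 23 at site — holds.
(b) no CBA — not satisfied.
So (3) is not satisfied (T AND F).
Overall: F OR F OR F → false.
Exception (not employee-requested) — not satisfied.
Result: main false OR exception false → false.

No — not required.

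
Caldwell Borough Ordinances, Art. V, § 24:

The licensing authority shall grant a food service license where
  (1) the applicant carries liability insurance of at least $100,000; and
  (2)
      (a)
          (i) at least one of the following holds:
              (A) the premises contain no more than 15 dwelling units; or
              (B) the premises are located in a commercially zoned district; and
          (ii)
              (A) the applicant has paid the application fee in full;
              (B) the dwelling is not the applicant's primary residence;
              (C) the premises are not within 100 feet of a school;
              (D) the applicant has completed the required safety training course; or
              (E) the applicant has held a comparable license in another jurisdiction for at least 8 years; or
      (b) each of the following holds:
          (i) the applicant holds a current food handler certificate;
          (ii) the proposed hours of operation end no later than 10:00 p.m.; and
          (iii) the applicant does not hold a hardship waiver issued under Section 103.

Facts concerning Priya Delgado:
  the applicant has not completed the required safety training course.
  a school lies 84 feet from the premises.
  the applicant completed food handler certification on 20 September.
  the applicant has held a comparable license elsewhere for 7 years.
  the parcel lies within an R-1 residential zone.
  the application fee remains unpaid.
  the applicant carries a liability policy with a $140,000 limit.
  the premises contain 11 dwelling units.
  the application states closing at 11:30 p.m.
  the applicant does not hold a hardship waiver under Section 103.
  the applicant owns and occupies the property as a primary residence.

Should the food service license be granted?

No — denied.

(1) insurance ≥ $100,000 — satisfied.
(A) ≤ 15 units — met.
(B) commercially zoned — fails.
(i) = T OR F = true.
(A) fee paid — fails.
(B) not (primary residence) — not met.
(C) ≥100 ft from school — fails.
(D) safety training — fails.
(E) prior license ≥ 8 yr — fails.
(ii): F OR F OR F OR F OR F → false.
So (a) is not satisfied (T AND F).
(i) food handler cert. — holds.
(ii) closes by 10 p.m. — fails.
(iii) not (hardship waiver) — satisfied.
So (b) is not satisfied (T AND F AND T).
So (2) is not satisfied (F OR F).
Overall = T AND F = false.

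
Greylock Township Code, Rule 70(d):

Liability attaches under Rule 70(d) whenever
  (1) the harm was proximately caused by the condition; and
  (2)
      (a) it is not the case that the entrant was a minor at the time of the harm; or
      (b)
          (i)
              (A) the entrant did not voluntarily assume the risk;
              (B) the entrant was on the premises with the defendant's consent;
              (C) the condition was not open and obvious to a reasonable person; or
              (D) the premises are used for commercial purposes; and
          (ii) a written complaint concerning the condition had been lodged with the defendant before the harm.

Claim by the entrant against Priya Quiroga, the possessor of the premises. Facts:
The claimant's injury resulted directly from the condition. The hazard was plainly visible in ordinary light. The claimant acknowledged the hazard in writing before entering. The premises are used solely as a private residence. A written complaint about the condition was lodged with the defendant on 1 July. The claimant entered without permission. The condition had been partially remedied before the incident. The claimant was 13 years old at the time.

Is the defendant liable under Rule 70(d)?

(1) proximate cause — satisfied.
(a) not (entrant a minor) — not met.
(A) no assumed risk — not met.
(B) consent to enter — not satisfied.
(C) not open/obvious — not met.
(D) commercial use — not met.
(i): F OR F OR F OR F → false.
(ii) complaint lodged — met.
So (b) is not satisfied (F AND T).
(2) = F OR F = false.
Overall = T AND F = false.

No — not liable.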